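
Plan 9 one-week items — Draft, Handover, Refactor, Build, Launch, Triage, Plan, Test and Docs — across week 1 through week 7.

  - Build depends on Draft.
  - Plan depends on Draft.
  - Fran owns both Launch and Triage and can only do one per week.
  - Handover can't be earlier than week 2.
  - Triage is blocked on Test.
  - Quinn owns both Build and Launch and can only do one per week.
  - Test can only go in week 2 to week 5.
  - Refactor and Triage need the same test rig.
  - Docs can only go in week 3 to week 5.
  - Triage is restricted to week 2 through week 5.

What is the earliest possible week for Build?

week 2

Precedence pushes Build to at least week 2.
Build at week 2 is achievable: Build=week 2; Refactor=week 1; Plan=week 2; Launch=week 1; Handover=week 2; Triage=week 3; Docs=week 3; Draft=week 1; Test=week 2.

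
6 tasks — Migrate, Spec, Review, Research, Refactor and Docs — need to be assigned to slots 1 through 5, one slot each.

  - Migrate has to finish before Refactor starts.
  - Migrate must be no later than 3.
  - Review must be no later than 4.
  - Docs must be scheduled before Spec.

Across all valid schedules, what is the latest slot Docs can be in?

4

Downstream work caps Docs at 4.
Docs at 4 is achievable: Research -> 1, Refactor -> 2, Review -> 1, Docs -> 4, Spec -> 5, Migrate -> 1.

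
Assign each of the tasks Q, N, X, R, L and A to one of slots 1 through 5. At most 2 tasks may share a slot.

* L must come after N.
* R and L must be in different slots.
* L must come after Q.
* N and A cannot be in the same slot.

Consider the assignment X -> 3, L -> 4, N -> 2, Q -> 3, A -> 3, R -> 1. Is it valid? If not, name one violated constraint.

N and A cannot be in the same slot — holds.
At most 2 tasks may share a slot — violated.
L must come after N — holds.
R and L must be in different slots — holds.
L must come after Q — holds.

Invalid. At most 2 tasks may share a slot.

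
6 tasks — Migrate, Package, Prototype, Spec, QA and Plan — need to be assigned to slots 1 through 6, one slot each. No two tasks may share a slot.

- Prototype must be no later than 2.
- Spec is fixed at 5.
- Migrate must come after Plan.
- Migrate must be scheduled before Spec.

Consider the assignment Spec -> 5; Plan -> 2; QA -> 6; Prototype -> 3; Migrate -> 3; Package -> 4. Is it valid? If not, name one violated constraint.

No — it violates: No two tasks may share a slot

Migrate must come after Plan — holds.
Migrate must be scheduled before Spec — holds.
Spec is fixed at 5 — holds.
Prototype must be no later than 2 — violated.
No two tasks may share a slot — violated.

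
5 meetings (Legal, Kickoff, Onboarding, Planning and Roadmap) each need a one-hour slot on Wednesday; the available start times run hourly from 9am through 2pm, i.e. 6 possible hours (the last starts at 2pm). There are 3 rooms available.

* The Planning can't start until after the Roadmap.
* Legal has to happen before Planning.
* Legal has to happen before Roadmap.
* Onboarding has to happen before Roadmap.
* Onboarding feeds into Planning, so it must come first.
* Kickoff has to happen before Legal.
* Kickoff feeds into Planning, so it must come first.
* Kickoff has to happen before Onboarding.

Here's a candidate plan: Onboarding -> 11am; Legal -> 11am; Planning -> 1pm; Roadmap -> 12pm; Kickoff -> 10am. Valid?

Kickoff feeds into Planning, so it must come first — holds.
Legal has to happen before Roadmap — holds.
Onboarding feeds into Planning, so it must come first — holds.
Kickoff has to happen before Onboarding — holds.
Kickoff has to happen before Legal — holds.
The Planning can't start until after the Roadmap — holds.
Onboarding has to happen before Roadmap — holds.
There are 3 rooms available — holds.
Legal has to happen before Planning — holds.

Yes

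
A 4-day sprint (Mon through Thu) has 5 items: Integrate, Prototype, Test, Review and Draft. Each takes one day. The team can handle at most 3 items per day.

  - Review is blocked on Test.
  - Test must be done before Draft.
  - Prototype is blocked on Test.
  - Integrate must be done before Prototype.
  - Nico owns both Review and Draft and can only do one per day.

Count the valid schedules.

46

Splitting on Integrate: it can be Mon (22), Tue (16), Wed (8). Listing each branch's schedules as (Prototype, Test, Review, Draft):
Integrate=Mon: (Tue,Mon,Tue,Wed) (Tue,Mon,Tue,Thu) (Tue,Mon,Wed,Tue) (Tue,Mon,Wed,Thu) (Tue,Mon,Thu,Tue) (Tue,Mon,Thu,Wed) (Wed,Mon,Tue,Wed) (Wed,Mon,Tue,Thu) (Wed,Mon,Wed,Tue) (Wed,Mon,Wed,Thu) (Wed,Mon,Thu,Tue) (Wed,Mon,Thu,Wed) (Wed,Tue,Wed,Thu) (Wed,Tue,Thu,Wed) (Thu,Mon,Tue,Wed) (Thu,Mon,Tue,Thu) (Thu,Mon,Wed,Tue) (Thu,Mon,Wed,Thu) (Thu,Mon,Thu,Tue) (Thu,Mon,Thu,Wed) (Thu,Tue,Wed,Thu) (Thu,Tue,Thu,Wed) — 22.
Integrate=Tue: (Wed,Mon,Tue,Wed) (Wed,Mon,Tue,Thu) (Wed,Mon,Wed,Tue) (Wed,Mon,Wed,Thu) (Wed,Mon,Thu,Tue) (Wed,Mon,Thu,Wed) (Wed,Tue,Wed,Thu) (Wed,Tue,Thu,Wed) (Thu,Mon,Tue,Wed) (Thu,Mon,Tue,Thu) (Thu,Mon,Wed,Tue) (Thu,Mon,Wed,Thu) (Thu,Mon,Thu,Tue) (Thu,Mon,Thu,Wed) (Thu,Tue,Wed,Thu) (Thu,Tue,Thu,Wed) — 16.
Integrate=Wed: (Thu,Mon,Tue,Wed) (Thu,Mon,Tue,Thu) (Thu,Mon,Wed,Tue) (Thu,Mon,Wed,Thu) (Thu,Mon,Thu,Tue) (Thu,Mon,Thu,Wed) (Thu,Tue,Wed,Thu) (Thu,Tue,Thu,Wed) — 8.
Summing: 22 + 16 + 8 = 46.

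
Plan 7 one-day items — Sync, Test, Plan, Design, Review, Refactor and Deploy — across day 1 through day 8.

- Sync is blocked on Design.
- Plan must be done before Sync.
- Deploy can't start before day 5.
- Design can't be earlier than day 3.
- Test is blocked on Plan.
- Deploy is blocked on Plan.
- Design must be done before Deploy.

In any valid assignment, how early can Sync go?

Precedence pushes Sync to at least day 4.
Sync at day 4 is achievable: Review -> day 1, Sync -> day 4, Refactor -> day 1, Deploy -> day 5, Plan -> day 1, Design -> day 3, Test -> day 2.

day 4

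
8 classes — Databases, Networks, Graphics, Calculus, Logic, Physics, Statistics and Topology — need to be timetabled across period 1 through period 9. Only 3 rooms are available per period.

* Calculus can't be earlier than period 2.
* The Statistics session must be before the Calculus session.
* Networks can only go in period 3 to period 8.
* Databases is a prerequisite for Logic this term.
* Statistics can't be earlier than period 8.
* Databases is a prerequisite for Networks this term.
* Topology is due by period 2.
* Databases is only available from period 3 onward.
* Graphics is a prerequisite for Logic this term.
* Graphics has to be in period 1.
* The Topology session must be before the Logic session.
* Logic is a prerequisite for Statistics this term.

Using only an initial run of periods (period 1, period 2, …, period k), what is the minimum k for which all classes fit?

9 periods

The precedence chain requires at least 4 distinct periods.
With at most 3 per period and 8 classes, at least 3 periods are needed.
Propagating the time windows through the other constraints, Calculus can't land before period 9, so the schedule must run through at least period 9.
9 works (last occupied period: period 9): for example Networks in period 4, Physics in period 1, Graphics in period 1, Calculus in period 9, Logic in period 4, Databases in period 3, Statistics in period 8, Topology in period 1.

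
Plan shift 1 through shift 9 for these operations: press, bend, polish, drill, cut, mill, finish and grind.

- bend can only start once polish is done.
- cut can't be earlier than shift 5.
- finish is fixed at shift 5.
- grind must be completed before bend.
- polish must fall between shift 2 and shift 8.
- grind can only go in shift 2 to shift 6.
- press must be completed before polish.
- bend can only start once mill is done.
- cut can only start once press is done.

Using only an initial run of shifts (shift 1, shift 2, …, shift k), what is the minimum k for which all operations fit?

The precedence chain requires at least 3 distinct shifts.
cut can't be placed before shift 5, so the schedule must run through at least shift 5.
5 works (last occupied shift: shift 5): for example press=shift 1; cut=shift 5; mill=shift 1; grind=shift 2; finish=shift 5; bend=shift 3; drill=shift 1; polish=shift 2.

5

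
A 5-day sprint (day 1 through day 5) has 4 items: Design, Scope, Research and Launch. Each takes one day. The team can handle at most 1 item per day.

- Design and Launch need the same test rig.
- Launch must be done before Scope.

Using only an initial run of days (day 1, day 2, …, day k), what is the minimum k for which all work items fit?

4

The precedence chain requires at least 2 distinct days.
With at most 1 per day and 4 work items, at least 4 days are needed.
4 works (last occupied day: day 4): for example Launch -> day 1; Scope -> day 2; Design -> day 3; Research -> day 4.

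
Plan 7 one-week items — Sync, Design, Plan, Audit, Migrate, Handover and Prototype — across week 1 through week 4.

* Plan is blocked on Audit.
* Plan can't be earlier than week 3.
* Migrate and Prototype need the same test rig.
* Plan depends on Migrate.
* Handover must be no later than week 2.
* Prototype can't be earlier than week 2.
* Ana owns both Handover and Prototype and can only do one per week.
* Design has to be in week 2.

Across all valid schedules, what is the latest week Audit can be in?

week 3

Downstream work caps Audit at week 3.
Audit at week 3 is achievable: Plan in week 4; Design in week 2; Handover in week 1; Audit in week 3; Sync in week 1; Prototype in week 2; Migrate in week 1.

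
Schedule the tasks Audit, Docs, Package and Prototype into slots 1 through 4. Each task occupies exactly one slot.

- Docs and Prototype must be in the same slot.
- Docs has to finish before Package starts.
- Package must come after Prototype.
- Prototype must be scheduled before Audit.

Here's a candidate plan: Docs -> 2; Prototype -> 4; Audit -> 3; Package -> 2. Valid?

Prototype must be scheduled before Audit — violated.
Docs has to finish before Package starts — violated.
Package must come after Prototype — violated.
Docs and Prototype must be in the same slot — violated.

Invalid. Package must come after Prototype.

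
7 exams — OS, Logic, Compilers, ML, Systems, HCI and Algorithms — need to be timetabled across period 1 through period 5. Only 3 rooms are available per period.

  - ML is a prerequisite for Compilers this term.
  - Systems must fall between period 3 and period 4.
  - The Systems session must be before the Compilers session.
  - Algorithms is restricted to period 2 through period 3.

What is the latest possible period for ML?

Downstream work caps ML at period 4.
ML at period 4 is achievable: ML=period 4; Systems=period 3; Algorithms=period 2; Compilers=period 5; Logic=period 1; OS=period 1; HCI=period 1.

period 4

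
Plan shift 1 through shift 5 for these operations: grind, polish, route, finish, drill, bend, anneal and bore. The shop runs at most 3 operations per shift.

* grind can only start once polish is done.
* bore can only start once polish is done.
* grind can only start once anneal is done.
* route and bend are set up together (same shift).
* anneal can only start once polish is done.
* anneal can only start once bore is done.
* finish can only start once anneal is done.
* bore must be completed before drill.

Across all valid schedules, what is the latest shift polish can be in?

shift 2

Downstream work caps polish at shift 2.
polish at shift 2 is achievable: bore -> shift 3, drill -> shift 4, finish -> shift 5, polish -> shift 2, route -> shift 1, bend -> shift 1, grind -> shift 5, anneal -> shift 4.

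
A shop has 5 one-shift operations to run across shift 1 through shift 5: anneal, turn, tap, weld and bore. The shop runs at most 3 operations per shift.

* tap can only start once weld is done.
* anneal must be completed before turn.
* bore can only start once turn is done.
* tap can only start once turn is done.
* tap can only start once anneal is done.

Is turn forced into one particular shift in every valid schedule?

turn can be shift 2 (e.g. bore in shift 3; tap in shift 3; anneal in shift 1; weld in shift 1; turn in shift 2) or shift 3 (e.g. weld=shift 1, anneal=shift 1, bore=shift 4, tap=shift 4, turn=shift 3).

No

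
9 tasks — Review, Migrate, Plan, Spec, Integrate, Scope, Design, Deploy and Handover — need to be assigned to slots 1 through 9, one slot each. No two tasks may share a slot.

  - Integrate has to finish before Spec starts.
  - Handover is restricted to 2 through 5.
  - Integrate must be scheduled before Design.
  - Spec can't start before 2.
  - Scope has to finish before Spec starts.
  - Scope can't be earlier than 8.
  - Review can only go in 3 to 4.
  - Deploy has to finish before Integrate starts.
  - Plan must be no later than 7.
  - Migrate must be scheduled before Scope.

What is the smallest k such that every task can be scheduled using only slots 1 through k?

The precedence chain requires at least 3 distinct slots.
With at most 1 per slot and 9 tasks, at least 9 slots are needed.
Propagating the time windows through the other constraints, Spec can't land before 9, so the schedule must run through at least slot 9.
9 works (last occupied slot: 9): for example Design=7, Scope=8, Deploy=4, Handover=2, Integrate=5, Plan=1, Migrate=6, Review=3, Spec=9.

9 slots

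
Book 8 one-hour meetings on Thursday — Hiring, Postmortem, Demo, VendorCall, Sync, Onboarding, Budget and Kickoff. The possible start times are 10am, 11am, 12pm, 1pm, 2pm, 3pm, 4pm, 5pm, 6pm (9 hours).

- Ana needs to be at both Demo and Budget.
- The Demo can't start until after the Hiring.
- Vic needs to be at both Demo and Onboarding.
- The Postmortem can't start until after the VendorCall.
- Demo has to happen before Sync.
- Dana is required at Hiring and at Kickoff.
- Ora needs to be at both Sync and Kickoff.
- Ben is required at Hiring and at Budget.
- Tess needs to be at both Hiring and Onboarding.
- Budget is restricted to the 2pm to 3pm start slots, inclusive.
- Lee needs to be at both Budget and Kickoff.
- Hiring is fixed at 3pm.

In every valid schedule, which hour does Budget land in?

2pm

Budget's window is 2pm–3pm.
Hiring is fixed at 3pm, and Budget can't share a hour with Hiring.
So Budget must be 2pm.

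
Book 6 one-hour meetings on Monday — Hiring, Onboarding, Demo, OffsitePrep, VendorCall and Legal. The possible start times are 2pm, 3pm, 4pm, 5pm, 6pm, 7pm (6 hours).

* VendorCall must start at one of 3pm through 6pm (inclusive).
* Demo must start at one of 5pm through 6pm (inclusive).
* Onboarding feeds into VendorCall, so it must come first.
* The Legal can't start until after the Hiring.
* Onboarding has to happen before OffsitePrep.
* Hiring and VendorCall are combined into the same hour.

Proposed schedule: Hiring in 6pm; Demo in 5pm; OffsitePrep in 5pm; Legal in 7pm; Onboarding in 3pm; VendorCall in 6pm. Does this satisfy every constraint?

Yes, all constraints hold

Onboarding feeds into VendorCall, so it must come first — holds.
VendorCall must start at one of 3pm through 6pm (inclusive) — holds.
Onboarding has to happen before OffsitePrep — holds.
The Legal can't start until after the Hiring — holds.
Demo must start at one of 5pm through 6pm (inclusive) — holds.
Hiring and VendorCall are combined into the same hour — holds.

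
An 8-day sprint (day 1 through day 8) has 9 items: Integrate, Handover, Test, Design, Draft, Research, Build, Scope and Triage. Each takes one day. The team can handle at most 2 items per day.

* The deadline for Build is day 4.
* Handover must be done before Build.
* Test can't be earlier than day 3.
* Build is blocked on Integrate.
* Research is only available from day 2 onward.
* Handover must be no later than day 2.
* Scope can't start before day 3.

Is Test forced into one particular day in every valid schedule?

Test can be day 3 (e.g. Handover=day 1; Triage=day 5; Test=day 3; Design=day 4; Research=day 2; Draft=day 4; Scope=day 3; Build=day 2; Integrate=day 1) or day 4 (e.g. Scope -> day 3; Triage -> day 5; Handover -> day 1; Draft -> day 4; Build -> day 2; Design -> day 3; Test -> day 4; Research -> day 2; Integrate -> day 1).

No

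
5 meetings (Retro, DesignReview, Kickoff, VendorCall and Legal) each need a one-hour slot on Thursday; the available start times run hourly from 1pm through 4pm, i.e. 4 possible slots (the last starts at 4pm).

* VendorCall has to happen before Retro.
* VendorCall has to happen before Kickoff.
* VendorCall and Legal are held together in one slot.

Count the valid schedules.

56

Splitting on Retro: it can be 2pm (12), 3pm (20), 4pm (24). Listing each branch's schedules as (DesignReview, Kickoff, VendorCall, Legal):
Retro=2pm: (1pm,2pm,1pm,1pm) (1pm,3pm,1pm,1pm) (1pm,4pm,1pm,1pm) (2pm,2pm,1pm,1pm) (2pm,3pm,1pm,1pm) (2pm,4pm,1pm,1pm) (3pm,2pm,1pm,1pm) (3pm,3pm,1pm,1pm) (3pm,4pm,1pm,1pm) (4pm,2pm,1pm,1pm) (4pm,3pm,1pm,1pm) (4pm,4pm,1pm,1pm) — 12.
Retro=3pm: (1pm,2pm,1pm,1pm) (1pm,3pm,1pm,1pm) (1pm,3pm,2pm,2pm) (1pm,4pm,1pm,1pm) (1pm,4pm,2pm,2pm) (2pm,2pm,1pm,1pm) (2pm,3pm,1pm,1pm) (2pm,3pm,2pm,2pm) (2pm,4pm,1pm,1pm) (2pm,4pm,2pm,2pm) (3pm,2pm,1pm,1pm) (3pm,3pm,1pm,1pm) (3pm,3pm,2pm,2pm) (3pm,4pm,1pm,1pm) (3pm,4pm,2pm,2pm) (4pm,2pm,1pm,1pm) (4pm,3pm,1pm,1pm) (4pm,3pm,2pm,2pm) (4pm,4pm,1pm,1pm) (4pm,4pm,2pm,2pm) — 20.
Retro=4pm: (1pm,2pm,1pm,1pm) (1pm,3pm,1pm,1pm) (1pm,3pm,2pm,2pm) (1pm,4pm,1pm,1pm) (1pm,4pm,2pm,2pm) (1pm,4pm,3pm,3pm) (2pm,2pm,1pm,1pm) (2pm,3pm,1pm,1pm) (2pm,3pm,2pm,2pm) (2pm,4pm,1pm,1pm) (2pm,4pm,2pm,2pm) (2pm,4pm,3pm,3pm) (3pm,2pm,1pm,1pm) (3pm,3pm,1pm,1pm) (3pm,3pm,2pm,2pm) (3pm,4pm,1pm,1pm) (3pm,4pm,2pm,2pm) (3pm,4pm,3pm,3pm) (4pm,2pm,1pm,1pm) (4pm,3pm,1pm,1pm) (4pm,3pm,2pm,2pm) (4pm,4pm,1pm,1pm) (4pm,4pm,2pm,2pm) (4pm,4pm,3pm,3pm) — 24.
Summing: 12 + 20 + 24 = 56.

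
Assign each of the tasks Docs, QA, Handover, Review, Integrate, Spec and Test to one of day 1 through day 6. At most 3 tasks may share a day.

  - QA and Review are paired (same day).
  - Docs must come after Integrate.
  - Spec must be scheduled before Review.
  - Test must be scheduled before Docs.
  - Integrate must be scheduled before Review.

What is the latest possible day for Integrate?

day 5

Downstream work caps Integrate at day 5.
Integrate at day 5 is achievable: Integrate -> day 5; Docs -> day 6; Test -> day 1; Handover -> day 1; Review -> day 6; Spec -> day 1; QA -> day 6.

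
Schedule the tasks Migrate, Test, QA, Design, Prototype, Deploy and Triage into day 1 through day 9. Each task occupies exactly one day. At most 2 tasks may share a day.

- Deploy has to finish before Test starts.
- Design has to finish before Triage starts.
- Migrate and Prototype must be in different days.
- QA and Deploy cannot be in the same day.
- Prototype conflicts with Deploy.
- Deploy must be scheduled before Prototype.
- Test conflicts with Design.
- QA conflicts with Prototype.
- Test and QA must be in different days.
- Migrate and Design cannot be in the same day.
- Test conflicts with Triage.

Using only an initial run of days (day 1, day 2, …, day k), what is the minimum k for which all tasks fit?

4

The precedence chain requires at least 2 distinct days.
With at most 2 per day and 7 tasks, at least 4 days are needed.
4 works (last occupied day: day 4): for example Triage in day 3; Migrate in day 3; Design in day 1; Deploy in day 1; QA in day 4; Test in day 2; Prototype in day 2.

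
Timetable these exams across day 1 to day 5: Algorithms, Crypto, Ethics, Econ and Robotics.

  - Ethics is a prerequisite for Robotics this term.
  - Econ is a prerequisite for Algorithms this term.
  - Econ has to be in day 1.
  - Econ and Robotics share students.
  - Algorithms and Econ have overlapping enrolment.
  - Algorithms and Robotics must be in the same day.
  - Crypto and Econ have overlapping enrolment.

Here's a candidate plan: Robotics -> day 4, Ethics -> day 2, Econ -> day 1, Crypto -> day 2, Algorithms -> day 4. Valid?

Algorithms and Econ have overlapping enrolment — holds.
Ethics is a prerequisite for Robotics this term — holds.
Econ and Robotics share students — holds.
Crypto and Econ have overlapping enrolment — holds.
Algorithms and Robotics must be in the same day — holds.
Econ has to be in day 1 — holds.
Econ is a prerequisite for Algorithms this term — holds.

Yes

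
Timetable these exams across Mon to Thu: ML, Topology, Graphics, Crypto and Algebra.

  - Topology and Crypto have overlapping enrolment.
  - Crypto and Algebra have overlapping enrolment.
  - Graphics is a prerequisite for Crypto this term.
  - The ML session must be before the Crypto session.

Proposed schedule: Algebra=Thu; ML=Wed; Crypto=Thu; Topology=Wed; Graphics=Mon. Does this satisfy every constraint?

Invalid. Crypto and Algebra have overlapping enrolment.

Graphics is a prerequisite for Crypto this term — holds.
Crypto and Algebra have overlapping enrolment — violated.
Topology and Crypto have overlapping enrolment — holds.
The ML session must be before the Crypto session — holds.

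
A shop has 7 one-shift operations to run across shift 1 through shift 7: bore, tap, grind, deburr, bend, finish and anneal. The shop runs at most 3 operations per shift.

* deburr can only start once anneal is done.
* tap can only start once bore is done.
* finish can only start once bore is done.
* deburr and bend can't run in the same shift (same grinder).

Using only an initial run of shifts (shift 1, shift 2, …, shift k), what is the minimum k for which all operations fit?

3

The precedence chain requires at least 2 distinct shifts.
With at most 3 per shift and 7 operations, at least 3 shifts are needed.
3 works (last occupied shift: shift 3): for example deburr=shift 2; anneal=shift 1; bore=shift 1; grind=shift 1; tap=shift 2; bend=shift 3; finish=shift 2.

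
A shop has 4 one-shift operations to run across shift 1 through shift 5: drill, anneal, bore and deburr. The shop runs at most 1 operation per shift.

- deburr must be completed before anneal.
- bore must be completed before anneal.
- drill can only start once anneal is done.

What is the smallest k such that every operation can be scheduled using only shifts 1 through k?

The precedence chain requires at least 3 distinct shifts.
With at most 1 per shift and 4 operations, at least 4 shifts are needed.
4 works (last occupied shift: shift 4): for example bore=shift 1, deburr=shift 2, anneal=shift 3, drill=shift 4.

4 shifts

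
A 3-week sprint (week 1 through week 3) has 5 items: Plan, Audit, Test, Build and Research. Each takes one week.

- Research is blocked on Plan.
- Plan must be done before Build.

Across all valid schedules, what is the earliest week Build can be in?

Precedence pushes Build to at least week 2.
Build at week 2 is achievable: Test=week 1; Research=week 2; Audit=week 1; Build=week 2; Plan=week 1.

week 2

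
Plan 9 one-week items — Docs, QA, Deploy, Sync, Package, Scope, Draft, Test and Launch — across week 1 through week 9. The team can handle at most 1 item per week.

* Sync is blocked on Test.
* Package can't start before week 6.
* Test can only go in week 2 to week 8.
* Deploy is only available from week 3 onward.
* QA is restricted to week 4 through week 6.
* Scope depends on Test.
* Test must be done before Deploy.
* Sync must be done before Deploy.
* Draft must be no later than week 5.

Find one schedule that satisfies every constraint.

Package -> week 6, Launch -> week 9, Docs -> week 8, Sync -> week 3, Deploy -> week 5, Draft -> week 1, QA -> week 4, Scope -> week 7, Test -> week 2

Checking: Sync(week 3) before Deploy(week 5); Test(week 2) before Deploy(week 5); Test(week 2) before Sync(week 3); Test(week 2) before Scope(week 7); Deploy=week 5 in [week 3,week 9]; Test=week 2 in [week 2,week 8]; QA=week 4 in [week 4,week 6]; Package=week 6 in [week 6,week 9]; Draft=week 1 in [week 1,week 5]; max 1 per week (cap 1).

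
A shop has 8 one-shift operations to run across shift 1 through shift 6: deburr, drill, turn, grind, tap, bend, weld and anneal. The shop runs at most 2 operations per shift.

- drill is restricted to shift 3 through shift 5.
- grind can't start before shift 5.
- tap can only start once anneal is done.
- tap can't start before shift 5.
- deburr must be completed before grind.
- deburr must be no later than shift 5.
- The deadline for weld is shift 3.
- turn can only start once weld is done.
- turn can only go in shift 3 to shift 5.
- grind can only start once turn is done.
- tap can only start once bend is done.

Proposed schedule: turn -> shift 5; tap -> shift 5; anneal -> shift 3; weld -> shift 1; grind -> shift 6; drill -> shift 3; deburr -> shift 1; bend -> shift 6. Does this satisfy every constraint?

grind can only start once turn is done — holds.
drill is restricted to shift 3 through shift 5 — holds.
The shop runs at most 2 operations per shift — holds.
tap can only start once bend is done — violated.
deburr must be completed before grind — holds.
turn can only start once weld is done — holds.
deburr must be no later than shift 5 — holds.
grind can't start before shift 5 — holds.
tap can only start once anneal is done — holds.
tap can't start before shift 5 — holds.
turn can only go in shift 3 to shift 5 — holds.
The deadline for weld is shift 3 — holds.

No. tap can only start once bend is done is not satisfied.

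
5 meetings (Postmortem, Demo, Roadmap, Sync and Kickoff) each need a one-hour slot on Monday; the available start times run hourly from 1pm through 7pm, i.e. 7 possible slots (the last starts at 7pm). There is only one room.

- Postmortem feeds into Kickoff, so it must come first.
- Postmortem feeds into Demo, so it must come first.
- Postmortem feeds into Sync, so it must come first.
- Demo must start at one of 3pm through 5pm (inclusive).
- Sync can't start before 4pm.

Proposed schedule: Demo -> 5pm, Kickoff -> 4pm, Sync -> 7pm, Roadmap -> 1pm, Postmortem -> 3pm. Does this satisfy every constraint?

Demo must start at one of 3pm through 5pm (inclusive) — holds.
Sync can't start before 4pm — holds.
Postmortem feeds into Kickoff, so it must come first — holds.
There is only one room — holds.
Postmortem feeds into Sync, so it must come first — holds.
Postmortem feeds into Demo, so it must come first — holds.

Yes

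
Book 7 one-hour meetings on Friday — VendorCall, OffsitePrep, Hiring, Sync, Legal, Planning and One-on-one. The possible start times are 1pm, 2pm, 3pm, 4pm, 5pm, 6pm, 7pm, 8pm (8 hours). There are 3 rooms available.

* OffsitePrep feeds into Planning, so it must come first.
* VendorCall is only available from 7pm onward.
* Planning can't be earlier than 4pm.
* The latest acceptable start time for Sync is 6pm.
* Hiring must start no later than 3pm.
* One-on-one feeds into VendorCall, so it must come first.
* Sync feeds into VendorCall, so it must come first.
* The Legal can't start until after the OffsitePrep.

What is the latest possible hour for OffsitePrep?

7pm

Downstream work caps OffsitePrep at 7pm.
OffsitePrep at 7pm is achievable: Sync=1pm, VendorCall=7pm, Planning=8pm, Hiring=1pm, Legal=8pm, OffsitePrep=7pm, One-on-one=1pm.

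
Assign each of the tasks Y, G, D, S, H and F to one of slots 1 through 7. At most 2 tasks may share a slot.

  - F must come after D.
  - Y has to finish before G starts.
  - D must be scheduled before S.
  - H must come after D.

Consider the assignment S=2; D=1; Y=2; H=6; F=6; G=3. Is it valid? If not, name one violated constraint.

F must come after D — holds.
H must come after D — holds.
Y has to finish before G starts — holds.
At most 2 tasks may share a slot — holds.
D must be scheduled before S — holds.

Valid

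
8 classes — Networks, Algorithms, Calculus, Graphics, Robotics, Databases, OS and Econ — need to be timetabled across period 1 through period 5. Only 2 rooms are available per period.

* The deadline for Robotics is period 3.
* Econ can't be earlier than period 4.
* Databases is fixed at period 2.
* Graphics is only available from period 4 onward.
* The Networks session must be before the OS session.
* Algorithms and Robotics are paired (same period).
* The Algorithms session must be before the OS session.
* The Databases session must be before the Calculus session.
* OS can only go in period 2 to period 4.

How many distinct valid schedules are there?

28

Splitting on Networks: it can be period 1 (3), period 2 (19), period 3 (6). Listing each branch's schedules as (Algorithms, Calculus, Graphics, Robotics, Databases, OS, Econ) by period number:
Networks=period 1: (3,4,5,3,2,4,5) (3,5,4,3,2,4,5) (3,5,5,3,2,4,4) — 3.
Networks=period 2: (1,3,4,1,2,3,4) (1,3,4,1,2,3,5) (1,3,4,1,2,4,5) (1,3,5,1,2,3,4) (1,3,5,1,2,3,5) (1,3,5,1,2,4,4) (1,3,5,1,2,4,5) (1,4,4,1,2,3,5) (1,4,5,1,2,3,4) (1,4,5,1,2,3,5) (1,4,5,1,2,4,5) (1,5,4,1,2,3,4) (1,5,4,1,2,3,5) (1,5,4,1,2,4,5) (1,5,5,1,2,3,4) (1,5,5,1,2,4,4) (3,4,5,3,2,4,5) (3,5,4,3,2,4,5) (3,5,5,3,2,4,4) — 19.
Networks=period 3: (1,3,4,1,2,4,5) (1,3,5,1,2,4,4) (1,3,5,1,2,4,5) (1,4,5,1,2,4,5) (1,5,4,1,2,4,5) (1,5,5,1,2,4,4) — 6.
Summing: 3 + 19 + 6 = 28.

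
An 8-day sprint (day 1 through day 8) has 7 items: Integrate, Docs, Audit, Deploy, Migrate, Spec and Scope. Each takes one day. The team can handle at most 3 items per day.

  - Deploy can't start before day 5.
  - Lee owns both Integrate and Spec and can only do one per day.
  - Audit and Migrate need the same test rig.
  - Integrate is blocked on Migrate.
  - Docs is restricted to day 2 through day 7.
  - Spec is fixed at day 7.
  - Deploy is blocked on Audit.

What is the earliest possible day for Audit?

day 1

Downstream work caps Audit at day 7.
Audit at day 1 is achievable: Migrate -> day 2, Integrate -> day 3, Docs -> day 2, Audit -> day 1, Deploy -> day 5, Scope -> day 1, Spec -> day 7.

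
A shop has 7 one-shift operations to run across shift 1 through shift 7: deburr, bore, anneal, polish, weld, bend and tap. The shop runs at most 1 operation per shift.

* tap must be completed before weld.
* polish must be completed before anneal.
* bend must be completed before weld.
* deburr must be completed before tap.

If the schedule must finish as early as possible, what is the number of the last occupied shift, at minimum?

The precedence chain requires at least 3 distinct shifts.
With at most 1 per shift and 7 operations, at least 7 shifts are needed.
7 works (last occupied shift: shift 7): for example bore=shift 7, weld=shift 4, anneal=shift 6, tap=shift 2, deburr=shift 1, bend=shift 3, polish=shift 5.

7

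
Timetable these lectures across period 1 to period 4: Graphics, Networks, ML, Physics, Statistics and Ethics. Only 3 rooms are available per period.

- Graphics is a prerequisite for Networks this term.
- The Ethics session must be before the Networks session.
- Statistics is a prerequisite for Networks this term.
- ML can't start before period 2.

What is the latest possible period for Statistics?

period 3

Downstream work caps Statistics at period 3.
Statistics at period 3 is achievable: Statistics -> period 3; Ethics -> period 1; Physics -> period 1; Graphics -> period 1; ML -> period 2; Networks -> period 4.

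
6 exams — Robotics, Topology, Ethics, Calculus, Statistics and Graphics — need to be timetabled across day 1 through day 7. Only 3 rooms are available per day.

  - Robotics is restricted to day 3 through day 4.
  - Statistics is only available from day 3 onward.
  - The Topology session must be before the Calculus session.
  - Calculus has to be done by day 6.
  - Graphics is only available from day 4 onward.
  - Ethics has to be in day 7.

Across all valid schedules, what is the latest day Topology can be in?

Downstream work caps Topology at day 5.
Topology at day 5 is achievable: Robotics -> day 3, Ethics -> day 7, Statistics -> day 3, Graphics -> day 4, Topology -> day 5, Calculus -> day 6.

day 5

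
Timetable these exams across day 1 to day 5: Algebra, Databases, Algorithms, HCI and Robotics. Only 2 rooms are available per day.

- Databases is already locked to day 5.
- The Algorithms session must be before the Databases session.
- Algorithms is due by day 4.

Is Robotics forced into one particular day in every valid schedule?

No

Robotics can be day 1 (e.g. Databases -> day 5; HCI -> day 2; Robotics -> day 1; Algebra -> day 2; Algorithms -> day 1) or day 2 (e.g. Robotics in day 2; Databases in day 5; Algebra in day 1; Algorithms in day 1; HCI in day 2).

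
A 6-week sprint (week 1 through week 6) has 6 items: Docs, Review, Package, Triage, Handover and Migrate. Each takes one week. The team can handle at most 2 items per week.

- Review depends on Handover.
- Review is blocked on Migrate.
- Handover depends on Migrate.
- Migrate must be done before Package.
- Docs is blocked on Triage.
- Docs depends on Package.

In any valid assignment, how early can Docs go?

Precedence pushes Docs to at least week 3.
Docs at week 3 is achievable: Handover in week 2, Review in week 3, Migrate in week 1, Docs in week 3, Package in week 2, Triage in week 1.

week 3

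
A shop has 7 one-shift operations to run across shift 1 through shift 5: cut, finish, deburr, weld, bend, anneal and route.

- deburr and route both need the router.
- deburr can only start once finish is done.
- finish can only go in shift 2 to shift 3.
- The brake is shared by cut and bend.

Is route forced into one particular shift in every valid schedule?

No

route can be shift 1 (e.g. anneal -> shift 1; route -> shift 1; cut -> shift 1; bend -> shift 2; deburr -> shift 3; weld -> shift 1; finish -> shift 2) or shift 2 (e.g. anneal -> shift 1; bend -> shift 2; finish -> shift 2; route -> shift 2; cut -> shift 1; weld -> shift 1; deburr -> shift 3).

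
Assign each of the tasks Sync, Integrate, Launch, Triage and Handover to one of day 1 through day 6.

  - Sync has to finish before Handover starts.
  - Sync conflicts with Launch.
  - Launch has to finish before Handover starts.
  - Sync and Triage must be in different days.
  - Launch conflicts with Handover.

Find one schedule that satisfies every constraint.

Integrate=day 1; Triage=day 2; Launch=day 2; Sync=day 1; Handover=day 3

Checking: Launch(day 2) before Handover(day 3); Sync(day 1) before Handover(day 3); Sync(day 1) != Triage(day 2); Launch(day 2) != Handover(day 3); Sync(day 1) != Launch(day 2).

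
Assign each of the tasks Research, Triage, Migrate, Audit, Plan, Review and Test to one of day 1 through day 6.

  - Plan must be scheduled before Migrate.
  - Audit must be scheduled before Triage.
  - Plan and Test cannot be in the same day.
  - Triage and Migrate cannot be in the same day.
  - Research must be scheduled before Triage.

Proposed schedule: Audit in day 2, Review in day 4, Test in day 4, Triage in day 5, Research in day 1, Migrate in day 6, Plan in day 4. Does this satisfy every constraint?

No — it violates: Plan and Test cannot be in the same day

Plan and Test cannot be in the same day — violated.
Audit must be scheduled before Triage — holds.
Triage and Migrate cannot be in the same day — holds.
Research must be scheduled before Triage — holds.
Plan must be scheduled before Migrate — holds.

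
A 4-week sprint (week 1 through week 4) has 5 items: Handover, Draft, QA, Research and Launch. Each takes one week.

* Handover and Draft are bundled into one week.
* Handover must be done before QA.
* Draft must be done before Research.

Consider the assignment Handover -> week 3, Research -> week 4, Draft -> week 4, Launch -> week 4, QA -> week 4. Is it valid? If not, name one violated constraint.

No. Handover and Draft are bundled into one week is not satisfied.

Handover and Draft are bundled into one week — violated.
Draft must be done before Research — violated.
Handover must be done before QA — holds.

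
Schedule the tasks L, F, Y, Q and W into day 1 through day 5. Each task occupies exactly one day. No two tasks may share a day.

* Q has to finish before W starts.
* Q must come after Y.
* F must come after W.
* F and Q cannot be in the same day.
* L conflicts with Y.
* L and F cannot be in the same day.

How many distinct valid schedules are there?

5

Splitting on L: it can be day 1 (1), day 2 (1), day 3 (1), day 4 (1), day 5 (1). Listing each branch's schedules as (F, Y, Q, W) by day number:
L=day 1: (5,2,3,4) — 1.
L=day 2: (5,1,3,4) — 1.
L=day 3: (5,1,2,4) — 1.
L=day 4: (5,1,2,3) — 1.
L=day 5: (4,1,2,3) — 1.
Summing: 1 + 1 + 1 + 1 + 1 = 5.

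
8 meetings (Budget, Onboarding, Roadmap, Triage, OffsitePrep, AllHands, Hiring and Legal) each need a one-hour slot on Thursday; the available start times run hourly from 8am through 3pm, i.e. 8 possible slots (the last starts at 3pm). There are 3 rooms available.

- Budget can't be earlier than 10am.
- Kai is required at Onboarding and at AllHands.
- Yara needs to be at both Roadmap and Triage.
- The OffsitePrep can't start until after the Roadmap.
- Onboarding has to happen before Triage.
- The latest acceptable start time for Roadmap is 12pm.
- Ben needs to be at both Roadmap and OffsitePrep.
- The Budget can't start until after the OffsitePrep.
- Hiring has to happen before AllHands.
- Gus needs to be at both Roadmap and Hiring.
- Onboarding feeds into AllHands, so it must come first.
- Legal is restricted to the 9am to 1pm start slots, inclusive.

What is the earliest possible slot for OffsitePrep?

Precedence pushes OffsitePrep to at least 9am; downstream work caps OffsitePrep at 2pm.
OffsitePrep at 9am is achievable: Triage=10am; Onboarding=8am; OffsitePrep=9am; Legal=9am; Budget=10am; Roadmap=8am; AllHands=10am; Hiring=9am.

9am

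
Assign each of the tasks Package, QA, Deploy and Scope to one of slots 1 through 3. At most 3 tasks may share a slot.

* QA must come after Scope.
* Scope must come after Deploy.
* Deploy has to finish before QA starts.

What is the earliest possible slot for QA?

Precedence pushes QA to at least 3.
QA at 3 is achievable: QA in 3, Scope in 2, Deploy in 1, Package in 1.

3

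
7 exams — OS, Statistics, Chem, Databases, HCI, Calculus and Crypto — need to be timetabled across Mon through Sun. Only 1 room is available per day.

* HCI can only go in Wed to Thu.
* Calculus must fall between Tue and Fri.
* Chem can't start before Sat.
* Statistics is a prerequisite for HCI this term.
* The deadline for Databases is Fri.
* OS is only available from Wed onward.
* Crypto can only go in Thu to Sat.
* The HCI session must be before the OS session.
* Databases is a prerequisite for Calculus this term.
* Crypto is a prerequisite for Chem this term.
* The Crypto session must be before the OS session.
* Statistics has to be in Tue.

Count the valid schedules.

Splitting on OS: it can be Sat (3), Sun (3). Listing each branch's schedules as (Statistics, Chem, Databases, HCI, Calculus, Crypto):
OS=Sat: (Tue,Sun,Mon,Wed,Thu,Fri) (Tue,Sun,Mon,Wed,Fri,Thu) (Tue,Sun,Mon,Thu,Wed,Fri) — 3.
OS=Sun: (Tue,Sat,Mon,Wed,Thu,Fri) (Tue,Sat,Mon,Wed,Fri,Thu) (Tue,Sat,Mon,Thu,Wed,Fri) — 3.
Summing: 3 + 3 = 6.

6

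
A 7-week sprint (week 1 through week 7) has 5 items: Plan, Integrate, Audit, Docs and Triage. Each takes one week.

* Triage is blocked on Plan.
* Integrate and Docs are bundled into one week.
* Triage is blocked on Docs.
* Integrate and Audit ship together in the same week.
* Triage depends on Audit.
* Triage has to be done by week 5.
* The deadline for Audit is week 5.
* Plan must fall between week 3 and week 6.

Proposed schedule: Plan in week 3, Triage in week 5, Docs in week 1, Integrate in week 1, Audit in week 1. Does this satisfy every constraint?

Triage is blocked on Docs — holds.
Triage has to be done by week 5 — holds.
Triage depends on Audit — holds.
Integrate and Audit ship together in the same week — holds.
Integrate and Docs are bundled into one week — holds.
Triage is blocked on Plan — holds.
The deadline for Audit is week 5 — holds.
Plan must fall between week 3 and week 6 — holds.

Valid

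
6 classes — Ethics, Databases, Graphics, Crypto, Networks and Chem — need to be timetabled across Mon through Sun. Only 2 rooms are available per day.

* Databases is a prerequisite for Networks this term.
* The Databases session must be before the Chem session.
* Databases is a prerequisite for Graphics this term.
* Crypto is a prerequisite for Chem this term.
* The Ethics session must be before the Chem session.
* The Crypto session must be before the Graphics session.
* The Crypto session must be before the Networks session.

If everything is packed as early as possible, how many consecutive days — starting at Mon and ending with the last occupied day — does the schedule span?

The precedence chain requires at least 2 distinct days.
With at most 2 per day and 6 classes, at least 3 days are needed.
3 works (last occupied day: Wed): for example Crypto in Mon, Ethics in Tue, Graphics in Tue, Chem in Wed, Networks in Wed, Databases in Mon.

3 days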